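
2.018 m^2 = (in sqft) 21.72. Check: 1 sqft = 0.09290304 m^2, so 2.018 m^2 = 2.018 / 0.09290304 = 21.721571 sqft ≈ 21.72 sqft (4 s.f.).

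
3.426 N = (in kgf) 1 kgf = 9.80665 N, so 3.426 N = 3.426 / 9.80665 = 0.34935477 kgf ≈ 0.3494 kgf (4 s.f.). Final answer: 0.3494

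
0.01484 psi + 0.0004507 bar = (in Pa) 1 psi = 6894.7573 Pa, so 0.01484 psi = 0.01484 * 6894.7573 = 102.3182 Pa. 1 bar = 100000 Pa, so 0.0004507 bar = 0.0004507 * 100000 = 45.07 Pa. Sum: 102.3182 + 45.07 = 147.3882 Pa. Result: 147.3882 Pa ≈ 147.4 Pa (4 s.f.). Final answer: 147.4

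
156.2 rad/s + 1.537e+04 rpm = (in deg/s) 1.012e+05. Check: 156.2 rad/s is already in rad/s. 1 rpm = 0.10471976 rad/s, so 1.537e+04 rpm = 1.537e+04 * 0.10471976 = 1609.5426 rad/s. Sum: 156.2 + 1609.5426 = 1765.7426 rad/s. 1 deg/s = 0.017453293 rad/s, so 1765.7426 rad/s = 1765.7426 / 0.017453293 = 101169.6 deg/s ≈ 1.012e+05 deg/s (4 s.f.).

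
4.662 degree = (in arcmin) 1 degree = 0.017453293 rad, so 4.662 degree = 4.662 * 0.017453293 = 0.08136725 rad. 1 arcmin = 0.00029088821 rad, so 0.08136725 rad = 0.08136725 / 0.00029088821 = 279.72 arcmin ≈ 279.7 arcmin (4 s.f.). Final answer: 279.7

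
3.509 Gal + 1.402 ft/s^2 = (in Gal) 1 Gal = 0.01 m/s^2, so 3.509 Gal = 3.509 * 0.01 = 0.03509 m/s^2. 1 ft/s^2 = 0.3048 m/s^2, so 1.402 ft/s^2 = 1.402 * 0.3048 = 0.4273296 m/s^2. Sum: 0.03509 + 0.4273296 = 0.4624196 m/s^2. 1 Gal = 0.01 m/s^2, so 0.4624196 m/s^2 = 0.4624196 / 0.01 = 46.24196 Gal ≈ 46.24 Gal (4 s.f.). Final answer: 46.24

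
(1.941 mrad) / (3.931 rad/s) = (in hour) 1 mrad = 0.001 rad, so 1.941 mrad = 1.941 * 0.001 = 0.001941 rad. 3.931 rad/s is already in rad/s. Combine: 0.001941 rad / 3.931 rad/s = 0.00049376749 s. 1 hour = 3600 s, so 0.00049376749 s = 0.00049376749 / 3600 = 1.3715764e-07 hour ≈ 1.372e-07 hour (4 s.f.). Final answer: 1.372e-07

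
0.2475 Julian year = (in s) 1 Julian year = 31557600 s, so 0.2475 Julian year = 0.2475 * 31557600 = 7810506 s. Result: 7810506 s ≈ 7.811e+06 s (4 s.f.). Final answer: 7.811e+06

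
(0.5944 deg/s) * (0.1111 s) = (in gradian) 0.07338. Check: 1 deg/s = 0.017453293 rad/s, so 0.5944 deg/s = 0.5944 * 0.017453293 = 0.010374237 rad/s. 0.1111 s is already in s. Combine: 0.010374237 rad/s * 0.1111 s = 0.0011525777 rad. 1 gradian = 0.015707963 rad, so 0.0011525777 rad = 0.0011525777 / 0.015707963 = 0.073375378 gradian ≈ 0.07338 gradian (4 s.f.).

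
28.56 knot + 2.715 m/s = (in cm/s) 1741. Check: 1 knot = 0.51444444 m/s, so 28.56 knot = 28.56 * 0.51444444 = 14.692533 m/s. 2.715 m/s is already in m/s. Sum: 14.692533 + 2.715 = 17.407533 m/s. 1 cm/s = 0.01 m/s, so 17.407533 m/s = 17.407533 / 0.01 = 1740.7533 cm/s ≈ 1741 cm/s (4 s.f.).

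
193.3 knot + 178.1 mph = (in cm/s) 1.791e+04. Check: 1 knot = 0.51444444 m/s, so 193.3 knot = 193.3 * 0.51444444 = 99.442111 m/s. 1 mph = 0.44704 m/s, so 178.1 mph = 178.1 * 0.44704 = 79.617824 m/s. Sum: 99.442111 + 79.617824 = 179.05994 m/s. 1 cm/s = 0.01 m/s, so 179.05994 m/s = 179.05994 / 0.01 = 17905.994 cm/s ≈ 1.791e+04 cm/s (4 s.f.).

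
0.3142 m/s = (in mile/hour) 1 mile/hour = 0.44704 m/s, so 0.3142 m/s = 0.3142 / 0.44704 = 0.70284538 mile/hour ≈ 0.7028 mile/hour (4 s.f.). Final answer: 0.7028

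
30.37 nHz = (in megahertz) 1 nHz = 1e-09 Hz, so 30.37 nHz = 30.37 * 1e-09 = 3.037e-08 Hz. 1 megahertz = 1000000 Hz, so 3.037e-08 Hz = 3.037e-08 / 1000000 = 3.037e-14 megahertz. Final answer: 3.037e-14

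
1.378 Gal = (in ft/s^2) 0.04521. Check: 1 Gal = 0.01 m/s^2, so 1.378 Gal = 1.378 * 0.01 = 0.01378 m/s^2. 1 ft/s^2 = 0.3048 m/s^2, so 0.01378 m/s^2 = 0.01378 / 0.3048 = 0.045209974 ft/s^2 ≈ 0.04521 ft/s^2 (4 s.f.).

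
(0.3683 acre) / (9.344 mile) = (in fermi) 9.911e+13. Check: 1 acre = 4046.8564 m^2, so 0.3683 acre = 0.3683 * 4046.8564 = 1490.4572 m^2. 1 mile = 1609.344 m, so 9.344 mile = 9.344 * 1609.344 = 15037.71 m. Combine: 1490.4572 m^2 / 15037.71 m = 0.099114638 m. 1 fermi = 1e-15 m, so 0.099114638 m = 0.099114638 / 1e-15 = 9.9114638e+13 fermi ≈ 9.911e+13 fermi (4 s.f.).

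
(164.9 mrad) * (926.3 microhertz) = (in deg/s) 1 mrad = 0.001 rad, so 164.9 mrad = 164.9 * 0.001 = 0.1649 rad. 1 microhertz = 1e-06 Hz, so 926.3 microhertz = 926.3 * 1e-06 = 0.0009263 Hz. Combine: 0.1649 rad * 0.0009263 Hz = 0.00015274687 rad/s. 1 deg/s = 0.017453293 rad/s, so 0.00015274687 rad/s = 0.00015274687 / 0.017453293 = 0.008751751 deg/s ≈ 0.008752 deg/s (4 s.f.). Final answer: 0.008752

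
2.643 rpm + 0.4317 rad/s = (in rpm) 1 rpm = 0.10471976 rad/s, so 2.643 rpm = 2.643 * 0.10471976 = 0.27677431 rad/s. 0.4317 rad/s is already in rad/s. Sum: 0.27677431 + 0.4317 = 0.70847431 rad/s. 1 rpm = 0.10471976 rad/s, so 0.70847431 rad/s = 0.70847431 / 0.10471976 = 6.7654313 rpm ≈ 6.765 rpm (4 s.f.). Final answer: 6.765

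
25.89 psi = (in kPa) 1 psi = 6894.7573 Pa, so 25.89 psi = 25.89 * 6894.7573 = 178505.27 Pa. 1 kPa = 1000 Pa, so 178505.27 Pa = 178505.27 / 1000 = 178.50527 kPa ≈ 178.5 kPa (4 s.f.). Final answer: 178.5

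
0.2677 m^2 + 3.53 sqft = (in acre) 0.0001472. Check: 0.2677 m^2 is already in m^2. 1 sqft = 0.09290304 m^2, so 3.53 sqft = 3.53 * 0.09290304 = 0.32794773 m^2. Sum: 0.2677 + 0.32794773 = 0.59564773 m^2. 1 acre = 4046.8564 m^2, so 0.59564773 m^2 = 0.59564773 / 4046.8564 = 0.00014718776 acre ≈ 0.0001472 acre (4 s.f.).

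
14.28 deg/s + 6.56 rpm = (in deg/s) 1 deg/s = 0.017453293 rad/s, so 14.28 deg/s = 14.28 * 0.017453293 = 0.24923302 rad/s. 1 rpm = 0.10471976 rad/s, so 6.56 rpm = 6.56 * 0.10471976 = 0.68696159 rad/s. Sum: 0.24923302 + 0.68696159 = 0.93619461 rad/s. 1 deg/s = 0.017453293 rad/s, so 0.93619461 rad/s = 0.93619461 / 0.017453293 = 53.64 deg/s. Final answer: 53.64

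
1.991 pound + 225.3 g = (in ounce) 39.8. Check: 1 pound = 0.45359237 kg, so 1.991 pound = 1.991 * 0.45359237 = 0.90310241 kg. 1 g = 0.001 kg, so 225.3 g = 225.3 * 0.001 = 0.2253 kg. Sum: 0.90310241 + 0.2253 = 1.1284024 kg. 1 ounce = 0.028349523 kg, so 1.1284024 kg = 1.1284024 / 0.028349523 = 39.803224 ounce ≈ 39.8 ounce (4 s.f.).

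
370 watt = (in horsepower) 370 watt = 370 W. 1 horsepower = 745.69987 W, so 370 W = 370 / 745.69987 = 0.49617817 horsepower ≈ 0.4962 horsepower (4 s.f.). Final answer: 0.4962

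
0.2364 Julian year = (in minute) 1.243e+05. Check: 1 Julian year = 31557600 s, so 0.2364 Julian year = 0.2364 * 31557600 = 7460216.6 s. 1 minute = 60 s, so 7460216.6 s = 7460216.6 / 60 = 124336.94 minute ≈ 1.243e+05 minute (4 s.f.).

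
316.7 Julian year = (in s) 1 Julian year = 31557600 s, so 316.7 Julian year = 316.7 * 31557600 = 9.9942919e+09 s. Result: 9.9942919e+09 s ≈ 9.994e+09 s (4 s.f.). Final answer: 9.994e+09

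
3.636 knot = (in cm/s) 187.1. Check: 1 knot = 0.51444444 m/s, so 3.636 knot = 3.636 * 0.51444444 = 1.87052 m/s. 1 cm/s = 0.01 m/s, so 1.87052 m/s = 1.87052 / 0.01 = 187.052 cm/s ≈ 187.1 cm/s (4 s.f.).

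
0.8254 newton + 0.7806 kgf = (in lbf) 0.8254 newton = 0.8254 N. 1 kgf = 9.80665 N, so 0.7806 kgf = 0.7806 * 9.80665 = 7.655071 N. Sum: 0.8254 + 7.655071 = 8.480471 N. 1 lbf = 4.4482216 N, so 8.480471 N = 8.480471 / 4.4482216 = 1.9064857 lbf ≈ 1.906 lbf (4 s.f.). Final answer: 1.906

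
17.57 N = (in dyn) 1.757e+06. Check: 1 dyn = 1e-05 N, so 17.57 N = 17.57 / 1e-05 = 1757000 dyn ≈ 1.757e+06 dyn (4 s.f.).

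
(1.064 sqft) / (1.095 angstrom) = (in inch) 3.554e+10. Check: 1 sqft = 0.09290304 m^2, so 1.064 sqft = 1.064 * 0.09290304 = 0.098848835 m^2. 1 angstrom = 1e-10 m, so 1.095 angstrom = 1.095 * 1e-10 = 1.095e-10 m. Combine: 0.098848835 m^2 / 1.095e-10 m = 9.0272908e+08 m. 1 inch = 0.0254 m, so 9.0272908e+08 m = 9.0272908e+08 / 0.0254 = 3.5540515e+10 inch ≈ 3.554e+10 inch (4 s.f.).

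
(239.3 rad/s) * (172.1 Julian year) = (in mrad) 1.3e+15. Check: 239.3 rad/s is already in rad/s. 1 Julian year = 31557600 s, so 172.1 Julian year = 172.1 * 31557600 = 5.431063e+09 s. Combine: 239.3 rad/s * 5.431063e+09 s = 1.2996534e+12 rad. 1 mrad = 0.001 rad, so 1.2996534e+12 rad = 1.2996534e+12 / 0.001 = 1.2996534e+15 mrad ≈ 1.3e+15 mrad (4 s.f.).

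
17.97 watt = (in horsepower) 0.0241. Check: 17.97 watt = 17.97 W. 1 horsepower = 745.69987 W, so 17.97 W = 17.97 / 745.69987 = 0.024098167 horsepower ≈ 0.0241 horsepower (4 s.f.).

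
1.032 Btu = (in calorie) 1 Btu = 1055.0559 J, so 1.032 Btu = 1.032 * 1055.0559 = 1088.8176 J. 1 calorie = 4.184 J, so 1088.8176 J = 1088.8176 / 4.184 = 260.23366 calorie ≈ 260.2 calorie (4 s.f.). Final answer: 260.2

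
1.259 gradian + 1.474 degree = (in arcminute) 156.4. Check: 1 gradian = 0.015707963 rad, so 1.259 gradian = 1.259 * 0.015707963 = 0.019776326 rad. 1 degree = 0.017453293 rad, so 1.474 degree = 1.474 * 0.017453293 = 0.025726153 rad. Sum: 0.019776326 + 0.025726153 = 0.045502479 rad. 1 arcminute = 0.00029088821 rad, so 0.045502479 rad = 0.045502479 / 0.00029088821 = 156.426 arcminute ≈ 156.4 arcminute (4 s.f.).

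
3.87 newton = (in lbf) 0.87. Check: 3.87 newton = 3.87 N. 1 lbf = 4.4482216 N, so 3.87 N = 3.87 / 4.4482216 = 0.87001061 lbf ≈ 0.87 lbf (4 s.f.).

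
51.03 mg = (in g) 0.05103. Check: 1 mg = 1e-06 kg, so 51.03 mg = 51.03 * 1e-06 = 5.103e-05 kg. 1 g = 0.001 kg, so 5.103e-05 kg = 5.103e-05 / 0.001 = 0.05103 g.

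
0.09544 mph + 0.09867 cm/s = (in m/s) 1 mph = 0.44704 m/s, so 0.09544 mph = 0.09544 * 0.44704 = 0.042665498 m/s. 1 cm/s = 0.01 m/s, so 0.09867 cm/s = 0.09867 * 0.01 = 0.0009867 m/s. Sum: 0.042665498 + 0.0009867 = 0.043652198 m/s. Result: 0.043652198 m/s ≈ 0.04365 m/s (4 s.f.). Final answer: 0.04365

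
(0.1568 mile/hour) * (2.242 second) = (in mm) 157.2. Check: 1 mile/hour = 0.44704 m/s, so 0.1568 mile/hour = 0.1568 * 0.44704 = 0.070095872 m/s. 2.242 second = 2.242 s. Combine: 0.070095872 m/s * 2.242 s = 0.15715495 m. 1 mm = 0.001 m, so 0.15715495 m = 0.15715495 / 0.001 = 157.15495 mm ≈ 157.2 mm (4 s.f.).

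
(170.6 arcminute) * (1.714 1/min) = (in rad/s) 1 arcminute = 0.00029088821 rad, so 170.6 arcminute = 170.6 * 0.00029088821 = 0.049625528 rad. 1 1/min = 0.016666667 Hz, so 1.714 1/min = 1.714 * 0.016666667 = 0.028566667 Hz. Combine: 0.049625528 rad * 0.028566667 Hz = 0.0014176359 rad/s. Result: 0.0014176359 rad/s ≈ 0.001418 rad/s (4 s.f.). Final answer: 0.001418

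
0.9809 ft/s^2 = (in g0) 1 ft/s^2 = 0.3048 m/s^2, so 0.9809 ft/s^2 = 0.9809 * 0.3048 = 0.29897832 m/s^2. 1 g0 = 9.80665 m/s^2, so 0.29897832 m/s^2 = 0.29897832 / 9.80665 = 0.030487304 g0 ≈ 0.03049 g0 (4 s.f.). Final answer: 0.03049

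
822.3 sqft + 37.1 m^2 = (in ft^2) 1 sqft = 0.09290304 m^2, so 822.3 sqft = 822.3 * 0.09290304 = 76.39417 m^2. 37.1 m^2 is already in m^2. Sum: 76.39417 + 37.1 = 113.49417 m^2. 1 ft^2 = 0.09290304 m^2, so 113.49417 m^2 = 113.49417 / 0.09290304 = 1221.6411 ft^2 ≈ 1222 ft^2 (4 s.f.). Final answer: 1222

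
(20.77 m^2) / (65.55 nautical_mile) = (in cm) 20.77 m^2 is already in m^2. 1 nautical_mile = 1852 m, so 65.55 nautical_mile = 65.55 * 1852 = 121398.6 m. Combine: 20.77 m^2 / 121398.6 m = 0.00017108929 m. 1 cm = 0.01 m, so 0.00017108929 m = 0.00017108929 / 0.01 = 0.017108929 cm ≈ 0.01711 cm (4 s.f.). Final answer: 0.01711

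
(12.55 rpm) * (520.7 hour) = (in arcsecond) 5.081e+11. Check: 1 rpm = 0.10471976 rad/s, so 12.55 rpm = 12.55 * 0.10471976 = 1.3142329 rad/s. 1 hour = 3600 s, so 520.7 hour = 520.7 * 3600 = 1874520 s. Combine: 1.3142329 rad/s * 1874520 s = 2463555.9 rad. 1 arcsecond = 4.8481368e-06 rad, so 2463555.9 rad = 2463555.9 / 4.8481368e-06 = 5.0814488e+11 arcsecond ≈ 5.081e+11 arcsecond (4 s.f.).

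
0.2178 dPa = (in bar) 2.178e-07. Check: 1 dPa = 0.1 Pa, so 0.2178 dPa = 0.2178 * 0.1 = 0.02178 Pa. 1 bar = 100000 Pa, so 0.02178 Pa = 0.02178 / 100000 = 2.178e-07 bar.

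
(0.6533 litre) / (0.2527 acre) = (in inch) 2.515e-05. Check: 1 litre = 0.001 m^3, so 0.6533 litre = 0.6533 * 0.001 = 0.0006533 m^3. 1 acre = 4046.8564 m^2, so 0.2527 acre = 0.2527 * 4046.8564 = 1022.6406 m^2. Combine: 0.0006533 m^3 / 1022.6406 m^2 = 6.3883635e-07 m. 1 inch = 0.0254 m, so 6.3883635e-07 m = 6.3883635e-07 / 0.0254 = 2.5151037e-05 inch ≈ 2.515e-05 inch (4 s.f.).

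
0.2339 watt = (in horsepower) 0.2339 watt = 0.2339 W. 1 horsepower = 745.69987 W, so 0.2339 W = 0.2339 / 745.69987 = 0.00031366507 horsepower ≈ 0.0003137 horsepower (4 s.f.). Final answer: 0.0003137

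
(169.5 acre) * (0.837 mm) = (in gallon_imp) 1.263e+05. Check: 1 acre = 4046.8564 m^2, so 169.5 acre = 169.5 * 4046.8564 = 685942.16 m^2. 1 mm = 0.001 m, so 0.837 mm = 0.837 * 0.001 = 0.000837 m. Combine: 685942.16 m^2 * 0.000837 m = 574.13359 m^3. 1 gallon_imp = 0.00454609 m^3, so 574.13359 m^3 = 574.13359 / 0.00454609 = 126291.73 gallon_imp ≈ 1.263e+05 gallon_imp (4 s.f.).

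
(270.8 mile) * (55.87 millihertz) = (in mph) 1 mile = 1609.344 m, so 270.8 mile = 270.8 * 1609.344 = 435810.36 m. 1 millihertz = 0.001 Hz, so 55.87 millihertz = 55.87 * 0.001 = 0.05587 Hz. Combine: 435810.36 m * 0.05587 Hz = 24348.725 m/s. 1 mph = 0.44704 m/s, so 24348.725 m/s = 24348.725 / 0.44704 = 54466.546 mph ≈ 5.447e+04 mph (4 s.f.). Final answer: 5.447e+04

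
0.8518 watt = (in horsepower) 0.8518 watt = 0.8518 W. 1 horsepower = 745.69987 W, so 0.8518 W = 0.8518 / 745.69987 = 0.0011422826 horsepower ≈ 0.001142 horsepower (4 s.f.). Final answer: 0.001142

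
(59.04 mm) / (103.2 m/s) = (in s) 0.0005721. Check: 1 mm = 0.001 m, so 59.04 mm = 59.04 * 0.001 = 0.05904 m. 103.2 m/s is already in m/s. Combine: 0.05904 m / 103.2 m/s = 0.00057209302 s. Result: 0.00057209302 s ≈ 0.0005721 s (4 s.f.).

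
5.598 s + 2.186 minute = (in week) 0.0002261. Check: 5.598 s is already in s. 1 minute = 60 s, so 2.186 minute = 2.186 * 60 = 131.16 s. Sum: 5.598 + 131.16 = 136.758 s. 1 week = 604800 s, so 136.758 s = 136.758 / 604800 = 0.00022612103 week ≈ 0.0002261 week (4 s.f.).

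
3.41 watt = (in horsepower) 0.004573. Check: 3.41 watt = 3.41 W. 1 horsepower = 745.69987 W, so 3.41 W = 3.41 / 745.69987 = 0.0045728853 horsepower ≈ 0.004573 horsepower (4 s.f.).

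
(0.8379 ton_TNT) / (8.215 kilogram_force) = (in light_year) 1 ton_TNT = 4.184e+09 J, so 0.8379 ton_TNT = 0.8379 * 4.184e+09 = 3.5057736e+09 J. 1 kilogram_force = 9.80665 N, so 8.215 kilogram_force = 8.215 * 9.80665 = 80.56163 N. Combine: 3.5057736e+09 J / 80.56163 N = 43516667 m. 1 light_year = 9.4607305e+15 m, so 43516667 m = 43516667 / 9.4607305e+15 = 4.5997153e-09 light_year ≈ 4.6e-09 light_year (4 s.f.). Final answer: 4.6e-09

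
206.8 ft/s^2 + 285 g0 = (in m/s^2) 1 ft/s^2 = 0.3048 m/s^2, so 206.8 ft/s^2 = 206.8 * 0.3048 = 63.03264 m/s^2. 1 g0 = 9.80665 m/s^2, so 285 g0 = 285 * 9.80665 = 2794.8953 m/s^2. Sum: 63.03264 + 2794.8953 = 2857.9279 m/s^2. Result: 2857.9279 m/s^2 ≈ 2858 m/s^2 (4 s.f.). Final answer: 2858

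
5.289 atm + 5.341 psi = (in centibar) 1 atm = 101325 Pa, so 5.289 atm = 5.289 * 101325 = 535907.92 Pa. 1 psi = 6894.7573 Pa, so 5.341 psi = 5.341 * 6894.7573 = 36824.899 Pa. Sum: 535907.92 + 36824.899 = 572732.82 Pa. 1 centibar = 1000 Pa, so 572732.82 Pa = 572732.82 / 1000 = 572.73282 centibar ≈ 572.7 centibar (4 s.f.). Final answer: 572.7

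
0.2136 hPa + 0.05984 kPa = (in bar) 1 hPa = 100 Pa, so 0.2136 hPa = 0.2136 * 100 = 21.36 Pa. 1 kPa = 1000 Pa, so 0.05984 kPa = 0.05984 * 1000 = 59.84 Pa. Sum: 21.36 + 59.84 = 81.2 Pa. 1 bar = 100000 Pa, so 81.2 Pa = 81.2 / 100000 = 0.000812 bar. Final answer: 0.000812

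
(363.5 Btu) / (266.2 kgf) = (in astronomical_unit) 1 Btu = 1055.0559 J, so 363.5 Btu = 363.5 * 1055.0559 = 383512.8 J. 1 kgf = 9.80665 N, so 266.2 kgf = 266.2 * 9.80665 = 2610.5302 N. Combine: 383512.8 J / 2610.5302 N = 146.90993 m. 1 astronomical_unit = 1.4959787e+11 m, so 146.90993 m = 146.90993 / 1.4959787e+11 = 9.820322e-10 astronomical_unit ≈ 9.82e-10 astronomical_unit (4 s.f.). Final answer: 9.82e-10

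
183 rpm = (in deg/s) 1098. Check: 1 rpm = 0.10471976 rad/s, so 183 rpm = 183 * 0.10471976 = 19.163715 rad/s. 1 deg/s = 0.017453293 rad/s, so 19.163715 rad/s = 19.163715 / 0.017453293 = 1098 deg/s.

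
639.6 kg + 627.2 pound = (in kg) 639.6 kg is already in kg. 1 pound = 0.45359237 kg, so 627.2 pound = 627.2 * 0.45359237 = 284.49313 kg. Sum: 639.6 + 284.49313 = 924.09313 kg. Result: 924.09313 kg ≈ 924.1 kg (4 s.f.). Final answer: 924.1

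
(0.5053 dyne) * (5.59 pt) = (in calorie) 1 dyne = 1e-05 N, so 0.5053 dyne = 0.5053 * 1e-05 = 5.053e-06 N. 1 pt = 0.00035277778 m, so 5.59 pt = 5.59 * 0.00035277778 = 0.0019720278 m. Combine: 5.053e-06 N * 0.0019720278 m = 9.9646564e-09 J. 1 calorie = 4.184 J, so 9.9646564e-09 J = 9.9646564e-09 / 4.184 = 2.38161e-09 calorie ≈ 2.382e-09 calorie (4 s.f.). Final answer: 2.382e-09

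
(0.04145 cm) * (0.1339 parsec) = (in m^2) 1.713e+12. Check: 1 cm = 0.01 m, so 0.04145 cm = 0.04145 * 0.01 = 0.0004145 m. 1 parsec = 3.0856776e+16 m, so 0.1339 parsec = 0.1339 * 3.0856776e+16 = 4.1317223e+15 m. Combine: 0.0004145 m * 4.1317223e+15 m = 1.7125989e+12 m^2. Result: 1.7125989e+12 m^2 ≈ 1.713e+12 m^2 (4 s.f.).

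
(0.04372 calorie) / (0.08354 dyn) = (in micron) 2.19e+11. Check: 1 calorie = 4.184 J, so 0.04372 calorie = 0.04372 * 4.184 = 0.18292448 J. 1 dyn = 1e-05 N, so 0.08354 dyn = 0.08354 * 1e-05 = 8.354e-07 N. Combine: 0.18292448 J / 8.354e-07 N = 218966.34 m. 1 micron = 1e-06 m, so 218966.34 m = 218966.34 / 1e-06 = 2.1896634e+11 micron ≈ 2.19e+11 micron (4 s.f.).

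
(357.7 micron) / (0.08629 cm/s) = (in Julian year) 1 micron = 1e-06 m, so 357.7 micron = 357.7 * 1e-06 = 0.0003577 m. 1 cm/s = 0.01 m/s, so 0.08629 cm/s = 0.08629 * 0.01 = 0.0008629 m/s. Combine: 0.0003577 m / 0.0008629 m/s = 0.41453239 s. 1 Julian year = 31557600 s, so 0.41453239 s = 0.41453239 / 31557600 = 1.3135739e-08 Julian year ≈ 1.314e-08 Julian year (4 s.f.). Final answer: 1.314e-08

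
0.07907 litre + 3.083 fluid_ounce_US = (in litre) 1 litre = 0.001 m^3, so 0.07907 litre = 0.07907 * 0.001 = 7.907e-05 m^3. 1 fluid_ounce_US = 2.957353e-05 m^3, so 3.083 fluid_ounce_US = 3.083 * 2.957353e-05 = 9.1175192e-05 m^3. Sum: 7.907e-05 + 9.1175192e-05 = 0.00017024519 m^3. 1 litre = 0.001 m^3, so 0.00017024519 m^3 = 0.00017024519 / 0.001 = 0.17024519 litre ≈ 0.1702 litre (4 s.f.). Final answer: 0.1702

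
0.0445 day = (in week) 1 day = 86400 s, so 0.0445 day = 0.0445 * 86400 = 3844.8 s. 1 week = 604800 s, so 3844.8 s = 3844.8 / 604800 = 0.0063571429 week ≈ 0.006357 week (4 s.f.). Final answer: 0.006357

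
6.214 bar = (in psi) 90.13. Check: 1 bar = 100000 Pa, so 6.214 bar = 6.214 * 100000 = 621400 Pa. 1 psi = 6894.7573 Pa, so 621400 Pa = 621400 / 6894.7573 = 90.12645 psi ≈ 90.13 psi (4 s.f.).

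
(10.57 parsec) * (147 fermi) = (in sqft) 1 parsec = 3.0856776e+16 m, so 10.57 parsec = 10.57 * 3.0856776e+16 = 3.2615612e+17 m. 1 fermi = 1e-15 m, so 147 fermi = 147 * 1e-15 = 1.47e-13 m. Combine: 3.2615612e+17 m * 1.47e-13 m = 47944.95 m^2. 1 sqft = 0.09290304 m^2, so 47944.95 m^2 = 47944.95 / 0.09290304 = 516075.14 sqft ≈ 5.161e+05 sqft (4 s.f.). Final answer: 5.161e+05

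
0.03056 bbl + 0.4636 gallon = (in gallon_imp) 1.455. Check: 1 bbl = 0.15898729 m^3, so 0.03056 bbl = 0.03056 * 0.15898729 = 0.0048586517 m^3. 1 gallon = 0.0037854118 m^3, so 0.4636 gallon = 0.4636 * 0.0037854118 = 0.0017549169 m^3. Sum: 0.0048586517 + 0.0017549169 = 0.0066135686 m^3. 1 gallon_imp = 0.00454609 m^3, so 0.0066135686 m^3 = 0.0066135686 / 0.00454609 = 1.4547817 gallon_imp ≈ 1.455 gallon_imp (4 s.f.).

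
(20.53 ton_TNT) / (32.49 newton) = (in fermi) 1 ton_TNT = 4.184e+09 J, so 20.53 ton_TNT = 20.53 * 4.184e+09 = 8.589752e+10 J. 32.49 newton = 32.49 N. Combine: 8.589752e+10 J / 32.49 N = 2.6438141e+09 m. 1 fermi = 1e-15 m, so 2.6438141e+09 m = 2.6438141e+09 / 1e-15 = 2.6438141e+24 fermi ≈ 2.644e+24 fermi (4 s.f.). Final answer: 2.644e+24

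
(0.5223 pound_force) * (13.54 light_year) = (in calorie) 1 pound_force = 4.4482216 N, so 0.5223 pound_force = 0.5223 * 4.4482216 = 2.3233061 N. 1 light_year = 9.4607305e+15 m, so 13.54 light_year = 13.54 * 9.4607305e+15 = 1.2809829e+17 m. Combine: 2.3233061 N * 1.2809829e+17 m = 2.9761155e+17 J. 1 calorie = 4.184 J, so 2.9761155e+17 J = 2.9761155e+17 / 4.184 = 7.1130867e+16 calorie ≈ 7.113e+16 calorie (4 s.f.). Final answer: 7.113e+16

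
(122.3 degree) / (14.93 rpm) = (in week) 1 degree = 0.017453293 rad, so 122.3 degree = 122.3 * 0.017453293 = 2.1345377 rad. 1 rpm = 0.10471976 rad/s, so 14.93 rpm = 14.93 * 0.10471976 = 1.5634659 rad/s. Combine: 2.1345377 rad / 1.5634659 rad/s = 1.3652601 s. 1 week = 604800 s, so 1.3652601 s = 1.3652601 / 604800 = 2.2573745e-06 week ≈ 2.257e-06 week (4 s.f.). Final answer: 2.257e-06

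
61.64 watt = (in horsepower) 61.64 watt = 61.64 W. 1 horsepower = 745.69987 W, so 61.64 W = 61.64 / 745.69987 = 0.082660602 horsepower ≈ 0.08266 horsepower (4 s.f.). Final answer: 0.08266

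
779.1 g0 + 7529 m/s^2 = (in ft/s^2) 4.977e+04. Check: 1 g0 = 9.80665 m/s^2, so 779.1 g0 = 779.1 * 9.80665 = 7640.361 m/s^2. 7529 m/s^2 is already in m/s^2. Sum: 7640.361 + 7529 = 15169.361 m/s^2. 1 ft/s^2 = 0.3048 m/s^2, so 15169.361 m/s^2 = 15169.361 / 0.3048 = 49768.245 ft/s^2 ≈ 4.977e+04 ft/s^2 (4 s.f.).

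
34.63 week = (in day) 1 week = 604800 s, so 34.63 week = 34.63 * 604800 = 20944224 s. 1 day = 86400 s, so 20944224 s = 20944224 / 86400 = 242.41 day ≈ 242.4 day (4 s.f.). Final answer: 242.4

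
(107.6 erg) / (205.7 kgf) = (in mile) 3.314e-12. Check: 1 erg = 1e-07 J, so 107.6 erg = 107.6 * 1e-07 = 1.076e-05 J. 1 kgf = 9.80665 N, so 205.7 kgf = 205.7 * 9.80665 = 2017.2279 N. Combine: 1.076e-05 J / 2017.2279 N = 5.3340527e-09 m. 1 mile = 1609.344 m, so 5.3340527e-09 m = 5.3340527e-09 / 1609.344 = 3.3144267e-12 mile ≈ 3.314e-12 mile (4 s.f.).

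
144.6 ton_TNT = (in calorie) 1 ton_TNT = 4.184e+09 J, so 144.6 ton_TNT = 144.6 * 4.184e+09 = 6.050064e+11 J. 1 calorie = 4.184 J, so 6.050064e+11 J = 6.050064e+11 / 4.184 = 1.446e+11 calorie. Final answer: 1.446e+11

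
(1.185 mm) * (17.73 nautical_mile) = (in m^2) 38.91. Check: 1 mm = 0.001 m, so 1.185 mm = 1.185 * 0.001 = 0.001185 m. 1 nautical_mile = 1852 m, so 17.73 nautical_mile = 17.73 * 1852 = 32835.96 m. Combine: 0.001185 m * 32835.96 m = 38.910613 m^2. Result: 38.910613 m^2 ≈ 38.91 m^2 (4 s.f.).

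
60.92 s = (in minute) 1 minute = 60 s, so 60.92 s = 60.92 / 60 = 1.0153333 minute ≈ 1.015 minute (4 s.f.). Final answer: 1.015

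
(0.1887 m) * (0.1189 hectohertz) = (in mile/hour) 0.1887 m is already in m. 1 hectohertz = 100 Hz, so 0.1189 hectohertz = 0.1189 * 100 = 11.89 Hz. Combine: 0.1887 m * 11.89 Hz = 2.243643 m/s. 1 mile/hour = 0.44704 m/s, so 2.243643 m/s = 2.243643 / 0.44704 = 5.0188865 mile/hour ≈ 5.019 mile/hour (4 s.f.). Final answer: 5.019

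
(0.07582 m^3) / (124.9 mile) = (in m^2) 0.07582 m^3 is already in m^3. 1 mile = 1609.344 m, so 124.9 mile = 124.9 * 1609.344 = 201007.07 m. Combine: 0.07582 m^3 / 201007.07 m = 3.7720067e-07 m^2. Result: 3.7720067e-07 m^2 ≈ 3.772e-07 m^2 (4 s.f.). Final answer: 3.772e-07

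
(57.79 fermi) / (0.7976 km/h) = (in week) 4.313e-19. Check: 1 fermi = 1e-15 m, so 57.79 fermi = 57.79 * 1e-15 = 5.779e-14 m. 1 km/h = 0.27777778 m/s, so 0.7976 km/h = 0.7976 * 0.27777778 = 0.22155556 m/s. Combine: 5.779e-14 m / 0.22155556 m/s = 2.6083751e-13 s. 1 week = 604800 s, so 2.6083751e-13 s = 2.6083751e-13 / 604800 = 4.3127896e-19 week ≈ 4.313e-19 week (4 s.f.).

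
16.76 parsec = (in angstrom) 5.172e+27. Check: 1 parsec = 3.0856776e+16 m, so 16.76 parsec = 16.76 * 3.0856776e+16 = 5.1715956e+17 m. 1 angstrom = 1e-10 m, so 5.1715956e+17 m = 5.1715956e+17 / 1e-10 = 5.1715956e+27 angstrom ≈ 5.172e+27 angstrom (4 s.f.).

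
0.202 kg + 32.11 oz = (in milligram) 1.112e+06. Check: 0.202 kg is already in kg. 1 oz = 0.028349523 kg, so 32.11 oz = 32.11 * 0.028349523 = 0.91030319 kg. Sum: 0.202 + 0.91030319 = 1.1123032 kg. 1 milligram = 1e-06 kg, so 1.1123032 kg = 1.1123032 / 1e-06 = 1112303.2 milligram ≈ 1.112e+06 milligram (4 s.f.).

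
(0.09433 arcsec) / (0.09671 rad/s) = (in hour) 1 arcsec = 4.8481368e-06 rad, so 0.09433 arcsec = 0.09433 * 4.8481368e-06 = 4.5732475e-07 rad. 0.09671 rad/s is already in rad/s. Combine: 4.5732475e-07 rad / 0.09671 rad/s = 4.7288258e-06 s. 1 hour = 3600 s, so 4.7288258e-06 s = 4.7288258e-06 / 3600 = 1.3135627e-09 hour ≈ 1.314e-09 hour (4 s.f.). Final answer: 1.314e-09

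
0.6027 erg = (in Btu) 5.712e-11. Check: 1 erg = 1e-07 J, so 0.6027 erg = 0.6027 * 1e-07 = 6.027e-08 J. 1 Btu = 1055.0559 J, so 6.027e-08 J = 6.027e-08 / 1055.0559 = 5.7124938e-11 Btu ≈ 5.712e-11 Btu (4 s.f.).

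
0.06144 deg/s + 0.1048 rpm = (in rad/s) 0.01205. Check: 1 deg/s = 0.017453293 rad/s, so 0.06144 deg/s = 0.06144 * 0.017453293 = 0.0010723303 rad/s. 1 rpm = 0.10471976 rad/s, so 0.1048 rpm = 0.1048 * 0.10471976 = 0.01097463 rad/s. Sum: 0.0010723303 + 0.01097463 = 0.012046961 rad/s. Result: 0.012046961 rad/s ≈ 0.01205 rad/s (4 s.f.).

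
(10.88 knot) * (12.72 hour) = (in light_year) 2.709e-11. Check: 1 knot = 0.51444444 m/s, so 10.88 knot = 10.88 * 0.51444444 = 5.5971556 m/s. 1 hour = 3600 s, so 12.72 hour = 12.72 * 3600 = 45792 s. Combine: 5.5971556 m/s * 45792 s = 256304.95 m. 1 light_year = 9.4607305e+15 m, so 256304.95 m = 256304.95 / 9.4607305e+15 = 2.7091454e-11 light_year ≈ 2.709e-11 light_year (4 s.f.).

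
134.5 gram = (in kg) 1 gram = 0.001 kg, so 134.5 gram = 134.5 * 0.001 = 0.1345 kg. Result: 0.1345 kg. Final answer: 0.1345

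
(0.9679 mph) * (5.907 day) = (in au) 1.476e-06. Check: 1 mph = 0.44704 m/s, so 0.9679 mph = 0.9679 * 0.44704 = 0.43269002 m/s. 1 day = 86400 s, so 5.907 day = 5.907 * 86400 = 510364.8 s. Combine: 0.43269002 m/s * 510364.8 s = 220829.75 m. 1 au = 1.4959787e+11 m, so 220829.75 m = 220829.75 / 1.4959787e+11 = 1.4761557e-06 au ≈ 1.476e-06 au (4 s.f.).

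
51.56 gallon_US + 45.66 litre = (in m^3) 1 gallon_US = 0.0037854118 m^3, so 51.56 gallon_US = 51.56 * 0.0037854118 = 0.19517583 m^3. 1 litre = 0.001 m^3, so 45.66 litre = 45.66 * 0.001 = 0.04566 m^3. Sum: 0.19517583 + 0.04566 = 0.24083583 m^3. Result: 0.24083583 m^3 ≈ 0.2408 m^3 (4 s.f.). Final answer: 0.2408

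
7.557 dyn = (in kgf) 7.706e-06. Check: 1 dyn = 1e-05 N, so 7.557 dyn = 7.557 * 1e-05 = 7.557e-05 N. 1 kgf = 9.80665 N, so 7.557e-05 N = 7.557e-05 / 9.80665 = 7.7059954e-06 kgf ≈ 7.706e-06 kgf (4 s.f.).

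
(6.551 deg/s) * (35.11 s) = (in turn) 1 deg/s = 0.017453293 rad/s, so 6.551 deg/s = 6.551 * 0.017453293 = 0.11433652 rad/s. 35.11 s is already in s. Combine: 0.11433652 rad/s * 35.11 s = 4.0143552 rad. 1 turn = 6.2831853 rad, so 4.0143552 rad = 4.0143552 / 6.2831853 = 0.63890447 turn ≈ 0.6389 turn (4 s.f.). Final answer: 0.6389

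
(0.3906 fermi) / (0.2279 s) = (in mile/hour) 3.834e-15. Check: 1 fermi = 1e-15 m, so 0.3906 fermi = 0.3906 * 1e-15 = 3.906e-16 m. 0.2279 s is already in s. Combine: 3.906e-16 m / 0.2279 s = 1.7139096e-15 m/s. 1 mile/hour = 0.44704 m/s, so 1.7139096e-15 m/s = 1.7139096e-15 / 0.44704 = 3.8339066e-15 mile/hour ≈ 3.834e-15 mile/hour (4 s.f.).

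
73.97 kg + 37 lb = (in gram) 9.075e+04. Check: 73.97 kg is already in kg. 1 lb = 0.45359237 kg, so 37 lb = 37 * 0.45359237 = 16.782918 kg. Sum: 73.97 + 16.782918 = 90.752918 kg. 1 gram = 0.001 kg, so 90.752918 kg = 90.752918 / 0.001 = 90752.918 gram ≈ 9.075e+04 gram (4 s.f.).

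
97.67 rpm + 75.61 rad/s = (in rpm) 1 rpm = 0.10471976 rad/s, so 97.67 rpm = 97.67 * 0.10471976 = 10.227978 rad/s. 75.61 rad/s is already in rad/s. Sum: 10.227978 + 75.61 = 85.837978 rad/s. 1 rpm = 0.10471976 rad/s, so 85.837978 rad/s = 85.837978 / 0.10471976 = 819.69231 rpm ≈ 819.7 rpm (4 s.f.). Final answer: 819.7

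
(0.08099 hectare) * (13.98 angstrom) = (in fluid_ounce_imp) 1 hectare = 10000 m^2, so 0.08099 hectare = 0.08099 * 10000 = 809.9 m^2. 1 angstrom = 1e-10 m, so 13.98 angstrom = 13.98 * 1e-10 = 1.398e-09 m. Combine: 809.9 m^2 * 1.398e-09 m = 1.1322402e-06 m^3. 1 fluid_ounce_imp = 2.8413063e-05 m^3, so 1.1322402e-06 m^3 = 1.1322402e-06 / 2.8413063e-05 = 0.039849284 fluid_ounce_imp ≈ 0.03985 fluid_ounce_imp (4 s.f.). Final answer: 0.03985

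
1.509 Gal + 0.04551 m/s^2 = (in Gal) 6.06. Check: 1 Gal = 0.01 m/s^2, so 1.509 Gal = 1.509 * 0.01 = 0.01509 m/s^2. 0.04551 m/s^2 is already in m/s^2. Sum: 0.01509 + 0.04551 = 0.0606 m/s^2. 1 Gal = 0.01 m/s^2, so 0.0606 m/s^2 = 0.0606 / 0.01 = 6.06 Gal.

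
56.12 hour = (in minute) 3367. Check: 1 hour = 3600 s, so 56.12 hour = 56.12 * 3600 = 202032 s. 1 minute = 60 s, so 202032 s = 202032 / 60 = 3367.2 minute ≈ 3367 minute (4 s.f.).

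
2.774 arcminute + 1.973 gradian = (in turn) 0.005061. Check: 1 arcminute = 0.00029088821 rad, so 2.774 arcminute = 2.774 * 0.00029088821 = 0.00080692389 rad. 1 gradian = 0.015707963 rad, so 1.973 gradian = 1.973 * 0.015707963 = 0.030991812 rad. Sum: 0.00080692389 + 0.030991812 = 0.031798735 rad. 1 turn = 6.2831853 rad, so 0.031798735 rad = 0.031798735 / 6.2831853 = 0.0050609259 turn ≈ 0.005061 turn (4 s.f.).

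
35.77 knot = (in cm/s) 1840. Check: 1 knot = 0.51444444 m/s, so 35.77 knot = 35.77 * 0.51444444 = 18.401678 m/s. 1 cm/s = 0.01 m/s, so 18.401678 m/s = 18.401678 / 0.01 = 1840.1678 cm/s ≈ 1840 cm/s (4 s.f.).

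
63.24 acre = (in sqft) 2.755e+06. Check: 1 acre = 4046.8564 m^2, so 63.24 acre = 63.24 * 4046.8564 = 255923.2 m^2. 1 sqft = 0.09290304 m^2, so 255923.2 m^2 = 255923.2 / 0.09290304 = 2754734.4 sqft ≈ 2.755e+06 sqft (4 s.f.).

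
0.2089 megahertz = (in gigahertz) 1 megahertz = 1000000 Hz, so 0.2089 megahertz = 0.2089 * 1000000 = 208900 Hz. 1 gigahertz = 1e+09 Hz, so 208900 Hz = 208900 / 1e+09 = 0.0002089 gigahertz. Final answer: 0.0002089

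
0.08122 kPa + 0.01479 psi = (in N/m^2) 183.2. Check: 1 kPa = 1000 Pa, so 0.08122 kPa = 0.08122 * 1000 = 81.22 Pa. 1 psi = 6894.7573 Pa, so 0.01479 psi = 0.01479 * 6894.7573 = 101.97346 Pa. Sum: 81.22 + 101.97346 = 183.19346 Pa. 183.19346 Pa = 183.19346 N/m^2 ≈ 183.2 N/m^2 (4 s.f.).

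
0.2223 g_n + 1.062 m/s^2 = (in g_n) 0.3306. Check: 1 g_n = 9.80665 m/s^2, so 0.2223 g_n = 0.2223 * 9.80665 = 2.1800183 m/s^2. 1.062 m/s^2 is already in m/s^2. Sum: 2.1800183 + 1.062 = 3.2420183 m/s^2. 1 g_n = 9.80665 m/s^2, so 3.2420183 m/s^2 = 3.2420183 / 9.80665 = 0.33059386 g_n ≈ 0.3306 g_n (4 s.f.).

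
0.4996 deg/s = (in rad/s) 1 deg/s = 0.017453293 rad/s, so 0.4996 deg/s = 0.4996 * 0.017453293 = 0.0087196649 rad/s. Result: 0.0087196649 rad/s ≈ 0.00872 rad/s (4 s.f.). Final answer: 0.00872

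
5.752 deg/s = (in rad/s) 1 deg/s = 0.017453293 rad/s, so 5.752 deg/s = 5.752 * 0.017453293 = 0.10039134 rad/s. Result: 0.10039134 rad/s ≈ 0.1004 rad/s (4 s.f.). Final answer: 0.1004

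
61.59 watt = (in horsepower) 0.08259. Check: 61.59 watt = 61.59 W. 1 horsepower = 745.69987 W, so 61.59 W = 61.59 / 745.69987 = 0.08259355 horsepower ≈ 0.08259 horsepower (4 s.f.).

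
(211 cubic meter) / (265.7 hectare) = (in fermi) 7.941e+10. Check: 211 cubic meter = 211 m^3. 1 hectare = 10000 m^2, so 265.7 hectare = 265.7 * 10000 = 2657000 m^2. Combine: 211 m^3 / 2657000 m^2 = 7.9412872e-05 m. 1 fermi = 1e-15 m, so 7.9412872e-05 m = 7.9412872e-05 / 1e-15 = 7.9412872e+10 fermi ≈ 7.941e+10 fermi (4 s.f.).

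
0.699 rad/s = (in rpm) 6.675. Check: 1 rpm = 0.10471976 rad/s, so 0.699 rad/s = 0.699 / 0.10471976 = 6.6749583 rpm ≈ 6.675 rpm (4 s.f.).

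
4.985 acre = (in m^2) 2.017e+04. Check: 1 acre = 4046.8564 m^2, so 4.985 acre = 4.985 * 4046.8564 = 20173.579 m^2. Result: 20173.579 m^2 ≈ 2.017e+04 m^2 (4 s.f.).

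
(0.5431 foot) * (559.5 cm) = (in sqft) 9.969. Check: 1 foot = 0.3048 m, so 0.5431 foot = 0.5431 * 0.3048 = 0.16553688 m. 1 cm = 0.01 m, so 559.5 cm = 559.5 * 0.01 = 5.595 m. Combine: 0.16553688 m * 5.595 m = 0.92617884 m^2. 1 sqft = 0.09290304 m^2, so 0.92617884 m^2 = 0.92617884 / 0.09290304 = 9.9693061 sqft ≈ 9.969 sqft (4 s.f.).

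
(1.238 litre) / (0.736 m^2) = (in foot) 0.005519. Check: 1 litre = 0.001 m^3, so 1.238 litre = 1.238 * 0.001 = 0.001238 m^3. 0.736 m^2 is already in m^2. Combine: 0.001238 m^3 / 0.736 m^2 = 0.0016820652 m. 1 foot = 0.3048 m, so 0.0016820652 m = 0.0016820652 / 0.3048 = 0.0055185867 foot ≈ 0.005519 foot (4 s.f.).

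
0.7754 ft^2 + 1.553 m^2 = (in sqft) 17.49. Check: 1 ft^2 = 0.09290304 m^2, so 0.7754 ft^2 = 0.7754 * 0.09290304 = 0.072037017 m^2. 1.553 m^2 is already in m^2. Sum: 0.072037017 + 1.553 = 1.625037 m^2. 1 sqft = 0.09290304 m^2, so 1.625037 m^2 = 1.625037 / 0.09290304 = 17.491753 sqft ≈ 17.49 sqft (4 s.f.).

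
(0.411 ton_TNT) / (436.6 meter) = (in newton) 3.939e+06. Check: 1 ton_TNT = 4.184e+09 J, so 0.411 ton_TNT = 0.411 * 4.184e+09 = 1.719624e+09 J. 436.6 meter = 436.6 m. Combine: 1.719624e+09 J / 436.6 m = 3938671.6 N. 3938671.6 N = 3938671.6 newton ≈ 3.939e+06 newton (4 s.f.).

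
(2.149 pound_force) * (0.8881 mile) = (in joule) 1 pound_force = 4.4482216 N, so 2.149 pound_force = 2.149 * 4.4482216 = 9.5592283 N. 1 mile = 1609.344 m, so 0.8881 mile = 0.8881 * 1609.344 = 1429.2584 m. Combine: 9.5592283 N * 1429.2584 m = 13662.607 J. 13662.607 J = 13662.607 joule ≈ 1.366e+04 joule (4 s.f.). Final answer: 1.366e+04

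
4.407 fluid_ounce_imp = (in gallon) 0.03308. Check: 1 fluid_ounce_imp = 2.8413063e-05 m^3, so 4.407 fluid_ounce_imp = 4.407 * 2.8413063e-05 = 0.00012521637 m^3. 1 gallon = 0.0037854118 m^3, so 0.00012521637 m^3 = 0.00012521637 / 0.0037854118 = 0.033078665 gallon ≈ 0.03308 gallon (4 s.f.).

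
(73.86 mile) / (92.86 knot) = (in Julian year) 7.885e-05. Check: 1 mile = 1609.344 m, so 73.86 mile = 73.86 * 1609.344 = 118866.15 m. 1 knot = 0.51444444 m/s, so 92.86 knot = 92.86 * 0.51444444 = 47.771311 m/s. Combine: 118866.15 m / 47.771311 m/s = 2488.2329 s. 1 Julian year = 31557600 s, so 2488.2329 s = 2488.2329 / 31557600 = 7.8847343e-05 Julian year ≈ 7.885e-05 Julian year (4 s.f.).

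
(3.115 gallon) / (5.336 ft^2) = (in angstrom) 2.379e+08. Check: 1 gallon = 0.0037854118 m^3, so 3.115 gallon = 3.115 * 0.0037854118 = 0.011791558 m^3. 1 ft^2 = 0.09290304 m^2, so 5.336 ft^2 = 5.336 * 0.09290304 = 0.49573062 m^2. Combine: 0.011791558 m^3 / 0.49573062 m^2 = 0.02378622 m. 1 angstrom = 1e-10 m, so 0.02378622 m = 0.02378622 / 1e-10 = 2.378622e+08 angstrom ≈ 2.379e+08 angstrom (4 s.f.).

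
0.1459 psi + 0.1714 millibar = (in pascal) 1023. Check: 1 psi = 6894.7573 Pa, so 0.1459 psi = 0.1459 * 6894.7573 = 1005.9451 Pa. 1 millibar = 100 Pa, so 0.1714 millibar = 0.1714 * 100 = 17.14 Pa. Sum: 1005.9451 + 17.14 = 1023.0851 Pa. 1023.0851 Pa = 1023.0851 pascal ≈ 1023 pascal (4 s.f.).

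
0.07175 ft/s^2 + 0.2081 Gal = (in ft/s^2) 0.07858. Check: 1 ft/s^2 = 0.3048 m/s^2, so 0.07175 ft/s^2 = 0.07175 * 0.3048 = 0.0218694 m/s^2. 1 Gal = 0.01 m/s^2, so 0.2081 Gal = 0.2081 * 0.01 = 0.002081 m/s^2. Sum: 0.0218694 + 0.002081 = 0.0239504 m/s^2. 1 ft/s^2 = 0.3048 m/s^2, so 0.0239504 m/s^2 = 0.0239504 / 0.3048 = 0.078577428 ft/s^2 ≈ 0.07858 ft/s^2 (4 s.f.).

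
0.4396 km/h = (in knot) 1 km/h = 0.27777778 m/s, so 0.4396 km/h = 0.4396 * 0.27777778 = 0.12211111 m/s. 1 knot = 0.51444444 m/s, so 0.12211111 m/s = 0.12211111 / 0.51444444 = 0.23736501 knot ≈ 0.2374 knot (4 s.f.). Final answer: 0.2374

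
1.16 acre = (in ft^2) 5.053e+04. Check: 1 acre = 4046.8564 m^2, so 1.16 acre = 1.16 * 4046.8564 = 4694.3534 m^2. 1 ft^2 = 0.09290304 m^2, so 4694.3534 m^2 = 4694.3534 / 0.09290304 = 50529.6 ft^2 ≈ 5.053e+04 ft^2 (4 s.f.).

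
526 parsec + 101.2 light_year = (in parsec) 1 parsec = 3.0856776e+16 m, so 526 parsec = 526 * 3.0856776e+16 = 1.6230664e+19 m. 1 light_year = 9.4607305e+15 m, so 101.2 light_year = 101.2 * 9.4607305e+15 = 9.5742592e+17 m. Sum: 1.6230664e+19 + 9.5742592e+17 = 1.718809e+19 m. 1 parsec = 3.0856776e+16 m, so 1.718809e+19 m = 1.718809e+19 / 3.0856776e+16 = 557.02806 parsec ≈ 557 parsec (4 s.f.). Final answer: 557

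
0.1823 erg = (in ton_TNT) 1 erg = 1e-07 J, so 0.1823 erg = 0.1823 * 1e-07 = 1.823e-08 J. 1 ton_TNT = 4.184e+09 J, so 1.823e-08 J = 1.823e-08 / 4.184e+09 = 4.3570746e-18 ton_TNT ≈ 4.357e-18 ton_TNT (4 s.f.). Final answer: 4.357e-18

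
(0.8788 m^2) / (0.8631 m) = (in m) 1.018. Check: 0.8788 m^2 is already in m^2. 0.8631 m is already in m. Combine: 0.8788 m^2 / 0.8631 m = 1.0181902 m. Result: 1.0181902 m ≈ 1.018 m (4 s.f.).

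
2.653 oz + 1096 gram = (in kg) 1.171. Check: 1 oz = 0.028349523 kg, so 2.653 oz = 2.653 * 0.028349523 = 0.075211285 kg. 1 gram = 0.001 kg, so 1096 gram = 1096 * 0.001 = 1.096 kg. Sum: 0.075211285 + 1.096 = 1.1712113 kg. Result: 1.1712113 kg ≈ 1.171 kg (4 s.f.).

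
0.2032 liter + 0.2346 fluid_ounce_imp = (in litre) 1 liter = 0.001 m^3, so 0.2032 liter = 0.2032 * 0.001 = 0.0002032 m^3. 1 fluid_ounce_imp = 2.8413063e-05 m^3, so 0.2346 fluid_ounce_imp = 0.2346 * 2.8413063e-05 = 6.6657045e-06 m^3. Sum: 0.0002032 + 6.6657045e-06 = 0.0002098657 m^3. 1 litre = 0.001 m^3, so 0.0002098657 m^3 = 0.0002098657 / 0.001 = 0.2098657 litre ≈ 0.2099 litre (4 s.f.). Final answer: 0.2099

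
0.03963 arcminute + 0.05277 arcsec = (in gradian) 1 arcminute = 0.00029088821 rad, so 0.03963 arcminute = 0.03963 * 0.00029088821 = 1.15279e-05 rad. 1 arcsec = 4.8481368e-06 rad, so 0.05277 arcsec = 0.05277 * 4.8481368e-06 = 2.5583618e-07 rad. Sum: 1.15279e-05 + 2.5583618e-07 = 1.1783736e-05 rad. 1 gradian = 0.015707963 rad, so 1.1783736e-05 rad = 1.1783736e-05 / 0.015707963 = 0.00075017593 gradian ≈ 0.0007502 gradian (4 s.f.). Final answer: 0.0007502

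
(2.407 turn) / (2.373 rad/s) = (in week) 1.054e-05. Check: 1 turn = 6.2831853 rad, so 2.407 turn = 2.407 * 6.2831853 = 15.123627 rad. 2.373 rad/s is already in rad/s. Combine: 15.123627 rad / 2.373 rad/s = 6.3732099 s. 1 week = 604800 s, so 6.3732099 s = 6.3732099 / 604800 = 1.0537715e-05 week ≈ 1.054e-05 week (4 s.f.).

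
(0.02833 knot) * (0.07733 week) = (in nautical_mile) 0.368. Check: 1 knot = 0.51444444 m/s, so 0.02833 knot = 0.02833 * 0.51444444 = 0.014574211 m/s. 1 week = 604800 s, so 0.07733 week = 0.07733 * 604800 = 46769.184 s. Combine: 0.014574211 m/s * 46769.184 s = 681.62396 m. 1 nautical_mile = 1852 m, so 681.62396 m = 681.62396 / 1852 = 0.3680475 nautical_mile ≈ 0.368 nautical_mile (4 s.f.).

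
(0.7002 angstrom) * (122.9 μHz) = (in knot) 1.673e-14. Check: 1 angstrom = 1e-10 m, so 0.7002 angstrom = 0.7002 * 1e-10 = 7.002e-11 m. 1 μHz = 1e-06 Hz, so 122.9 μHz = 122.9 * 1e-06 = 0.0001229 Hz. Combine: 7.002e-11 m * 0.0001229 Hz = 8.605458e-15 m/s. 1 knot = 0.51444444 m/s, so 8.605458e-15 m/s = 8.605458e-15 / 0.51444444 = 1.6727672e-14 knot ≈ 1.673e-14 knot (4 s.f.).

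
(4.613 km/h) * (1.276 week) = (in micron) 9.889e+11. Check: 1 km/h = 0.27777778 m/s, so 4.613 km/h = 4.613 * 0.27777778 = 1.2813889 m/s. 1 week = 604800 s, so 1.276 week = 1.276 * 604800 = 771724.8 s. Combine: 1.2813889 m/s * 771724.8 s = 988879.58 m. 1 micron = 1e-06 m, so 988879.58 m = 988879.58 / 1e-06 = 9.8887958e+11 micron ≈ 9.889e+11 micron (4 s.f.).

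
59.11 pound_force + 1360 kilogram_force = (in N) 1 pound_force = 4.4482216 N, so 59.11 pound_force = 59.11 * 4.4482216 = 262.93438 N. 1 kilogram_force = 9.80665 N, so 1360 kilogram_force = 1360 * 9.80665 = 13337.044 N. Sum: 262.93438 + 13337.044 = 13599.978 N. Result: 13599.978 N ≈ 1.36e+04 N (4 s.f.). Final answer: 1.36e+04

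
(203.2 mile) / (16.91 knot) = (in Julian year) 1 mile = 1609.344 m, so 203.2 mile = 203.2 * 1609.344 = 327018.7 m. 1 knot = 0.51444444 m/s, so 16.91 knot = 16.91 * 0.51444444 = 8.6992556 m/s. Combine: 327018.7 m / 8.6992556 m/s = 37591.573 s. 1 Julian year = 31557600 s, so 37591.573 s = 37591.573 / 31557600 = 0.0011912051 Julian year ≈ 0.001191 Julian year (4 s.f.). Final answer: 0.001191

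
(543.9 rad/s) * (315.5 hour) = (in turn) 543.9 rad/s is already in rad/s. 1 hour = 3600 s, so 315.5 hour = 315.5 * 3600 = 1135800 s. Combine: 543.9 rad/s * 1135800 s = 6.1776162e+08 rad. 1 turn = 6.2831853 rad, so 6.1776162e+08 rad = 6.1776162e+08 / 6.2831853 = 98319815 turn ≈ 9.832e+07 turn (4 s.f.). Final answer: 9.832e+07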